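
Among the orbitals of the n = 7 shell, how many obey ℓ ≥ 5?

With n = 7 the allowed ℓ are 0, 1, …, 6.
The (ℓ, m_ℓ) pairs meeting ℓ ≥ 5 give: ℓ=5 → 11; ℓ=6 → 13.
Total orbitals: 11 + 13 = 24.

24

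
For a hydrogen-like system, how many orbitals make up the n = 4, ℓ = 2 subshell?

A subshell has 2ℓ+1 orbitals; with ℓ = 2, that's 5.

5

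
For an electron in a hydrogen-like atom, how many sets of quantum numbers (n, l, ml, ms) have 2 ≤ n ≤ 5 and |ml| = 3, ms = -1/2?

For each n in the range, tally the orbitals obeying |ml| = 3:
n=4 → 2; n=5 → 4.
Orbitals: 2 + 4 = 6. With ms fixed to -1/2 there is one state per orbital, so 6 states.

6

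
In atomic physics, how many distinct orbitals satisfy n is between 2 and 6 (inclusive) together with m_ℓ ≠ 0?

70

Go shell by shell, enumerating (ℓ, m_ℓ) with m_ℓ ≠ 0:
n=2 → 2; n=3 → 6; n=4 → 12; n=5 → 20; n=6 → 30.
Total orbitals: 2 + 6 + 12 + 20 + 30 = 70.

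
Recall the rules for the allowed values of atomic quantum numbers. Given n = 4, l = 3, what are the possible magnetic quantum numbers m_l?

-3, -2, -1, 0, 1, 2, 3

m_l takes every integer from −l to +l. With l = 3 that gives the 7 values -3, -2, -1, 0, 1, 2, 3.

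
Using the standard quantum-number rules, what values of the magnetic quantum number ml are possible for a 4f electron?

-3, -2, -1, 0, 1, 2, 3

The 4f subshell has l = 3, and ml takes every integer from −l to +l. With l = 3 that gives the 7 values -3, -2, -1, 0, 1, 2, 3.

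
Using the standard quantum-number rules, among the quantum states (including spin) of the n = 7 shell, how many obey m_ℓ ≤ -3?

Go through ℓ = 0, …, 6 (the values permitted for n = 7).
Contributions: ℓ=3 → 1; ℓ=4 → 2; ℓ=5 → 3; ℓ=6 → 4.
Orbitals: 1 + 2 + 3 + 4 = 10. Each orbital carries two spin states, so 10 × 2 = 20 states.

20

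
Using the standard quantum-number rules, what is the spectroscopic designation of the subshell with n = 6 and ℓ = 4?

6g

ℓ = 4 corresponds to the letter 'g', so the subshell is 6g.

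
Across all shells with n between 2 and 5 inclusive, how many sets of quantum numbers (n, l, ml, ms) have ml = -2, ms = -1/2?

Treat each shell separately and count matching orbitals:
n=3 → 1; n=4 → 2; n=5 → 3.
Orbitals: 1 + 2 + 3 = 6. With ms fixed to -1/2 there is one state per orbital, so 6 states.

6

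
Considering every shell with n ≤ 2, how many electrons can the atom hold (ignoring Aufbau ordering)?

10

Total orbitals = 1² + 2² = 5. Doubling for spin gives 10 electrons.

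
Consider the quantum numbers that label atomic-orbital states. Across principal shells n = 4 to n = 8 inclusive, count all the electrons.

380

Shell n has n² orbitals: 4²=16 + 5²=25 + 6²=36 + 7²=49 + 8²=64 = 190 orbitals.
Two spin states per orbital: 2 × 190 = 380 electrons.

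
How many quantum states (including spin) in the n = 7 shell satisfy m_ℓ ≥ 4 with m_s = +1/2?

Contributions: ℓ=4 → 1; ℓ=5 → 2; ℓ=6 → 3.
Orbitals: 1 + 2 + 3 = 6. With m_s fixed to a single value there is one state per orbital, giving 6 states.

6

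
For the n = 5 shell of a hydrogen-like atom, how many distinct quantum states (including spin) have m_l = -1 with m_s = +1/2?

4

Contributions: l=1 → 1; l=2 → 1; l=3 → 1; l=4 → 1.
Orbitals: 1 + 1 + 1 + 1 = 4. With m_s fixed to a single value there is one state per orbital, giving 4 states.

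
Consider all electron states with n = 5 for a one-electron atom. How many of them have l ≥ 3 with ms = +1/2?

The n = 5 shell has l = 0 through 4; check each.
Contributions: l=3 → 7; l=4 → 9.
Orbitals: 7 + 9 = 16. With ms fixed to a single value there is one state per orbital, giving 16 states.

16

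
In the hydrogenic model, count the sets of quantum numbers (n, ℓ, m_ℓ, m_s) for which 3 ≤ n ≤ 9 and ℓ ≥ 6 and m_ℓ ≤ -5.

Work shell by shell — for each n, count the (ℓ, m_ℓ) pairs that satisfy ℓ ≥ 6 and m_ℓ ≤ -5:
n=7 → 2; n=8 → 5; n=9 → 9.
Orbitals: 2 + 5 + 9 = 16. Including both spin states (m_s = ±1/2) gives 2 × 16 = 32 states.

32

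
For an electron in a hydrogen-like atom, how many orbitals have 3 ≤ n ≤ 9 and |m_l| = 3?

42

Count contributing orbitals for each principal shell:
n=4 → 2; n=5 → 4; n=6 → 6; n=7 → 8; n=8 → 10; n=9 → 12.
Total orbitals: 2 + 4 + 6 + 8 + 10 + 12 = 42.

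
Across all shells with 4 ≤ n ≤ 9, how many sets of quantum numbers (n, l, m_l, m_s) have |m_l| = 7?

Count contributing orbitals for each principal shell:
n=8 → 2; n=9 → 4.
Orbitals: 2 + 4 = 6. Including both spin states (m_s = ±1/2) gives 2 × 6 = 12 states.

12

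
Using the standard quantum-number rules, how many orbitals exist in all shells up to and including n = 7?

140

Total orbitals = 1² + 2² + 3² + 4² + 5² + 6² + 7² = 140.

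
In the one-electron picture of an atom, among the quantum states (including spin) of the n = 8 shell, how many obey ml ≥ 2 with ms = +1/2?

21

The n = 8 shell has l = 0 through 7; check each.
Per l-value: l=2 → 1; l=3 → 2; l=4 → 3; l=5 → 4; l=6 → 5; l=7 → 6.
Orbitals: 1 + 2 + 3 + 4 + 5 + 6 = 21. With ms fixed to a single value there is one state per orbital, giving 21 states.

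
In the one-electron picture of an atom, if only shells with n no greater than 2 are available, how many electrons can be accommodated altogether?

Total orbitals = 1² + 2² = 5. Doubling for spin gives 10 electrons.

10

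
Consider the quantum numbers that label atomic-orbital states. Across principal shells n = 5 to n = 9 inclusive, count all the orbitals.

Shell n has n² orbitals: 5²=25 + 6²=36 + 7²=49 + 8²=64 + 9²=81 = 255 orbitals.

255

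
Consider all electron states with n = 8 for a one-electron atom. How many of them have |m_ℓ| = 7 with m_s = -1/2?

2

With n = 8 the allowed ℓ are 0, 1, …, 7.
The (ℓ, m_ℓ) pairs meeting |m_ℓ| = 7 give: ℓ=7 → 2.
Orbitals: 2. With m_s fixed to a single value there is one state per orbital, giving 2 states.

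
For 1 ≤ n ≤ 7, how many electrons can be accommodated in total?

Total orbitals = 1² + 2² + 3² + 4² + 5² + 6² + 7² = 140. Doubling for spin gives 280 electrons.

280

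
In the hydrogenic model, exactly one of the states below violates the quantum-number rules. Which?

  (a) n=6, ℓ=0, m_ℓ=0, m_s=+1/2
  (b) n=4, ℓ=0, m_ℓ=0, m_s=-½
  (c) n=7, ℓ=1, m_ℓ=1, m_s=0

(c)

(c) has m_s = 0, but an electron's spin must be ±1/2.
The remaining sets (a), (b) satisfy all four rules.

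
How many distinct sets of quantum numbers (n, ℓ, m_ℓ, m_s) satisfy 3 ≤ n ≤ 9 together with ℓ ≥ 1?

Work shell by shell — for each n, count the (ℓ, m_ℓ) pairs that satisfy ℓ ≥ 1:
n=3 → 8; n=4 → 15; n=5 → 24; n=6 → 35; n=7 → 48; n=8 → 63; n=9 → 80.
Orbitals: 8 + 15 + 24 + 35 + 48 + 63 + 80 = 273. Including both spin states (m_s = ±1/2) gives 2 × 273 = 546 states.

546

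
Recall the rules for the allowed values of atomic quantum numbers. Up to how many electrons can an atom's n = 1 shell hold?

2

A shell holds 2n² electrons: 2 × 1² = 2 × 1 = 2.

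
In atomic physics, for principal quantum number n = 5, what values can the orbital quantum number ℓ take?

ℓ is an integer with 0 ≤ ℓ ≤ n−1, so for n = 5: ℓ = 0, 1, 2, 3, 4.

0, 1, 2, 3, 4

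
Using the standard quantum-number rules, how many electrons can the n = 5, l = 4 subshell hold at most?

A subshell with l = 4 has 2l+1 = 9 orbitals, each holding 2 electrons (spin ±1/2), so 9 × 2 = 18.

18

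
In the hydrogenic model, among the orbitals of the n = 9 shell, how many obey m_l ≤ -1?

The (l, m_l) pairs meeting m_l ≤ -1 give: l=1 → 1; l=2 → 2; l=3 → 3; l=4 → 4; l=5 → 5; l=6 → 6; l=7 → 7; l=8 → 8.
Total orbitals: 1 + 2 + 3 + 4 + 5 + 6 + 7 + 8 = 36.

36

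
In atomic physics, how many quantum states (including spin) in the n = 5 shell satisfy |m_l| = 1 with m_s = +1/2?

8

The n = 5 shell has l = 0 through 4; check each.
Per l-value: l=1 → 2; l=2 → 2; l=3 → 2; l=4 → 2.
Orbitals: 2 + 2 + 2 + 2 = 8. With m_s fixed to a single value there is one state per orbital, giving 8 states.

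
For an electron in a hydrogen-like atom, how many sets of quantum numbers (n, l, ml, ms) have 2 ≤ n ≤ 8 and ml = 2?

42

Treat each shell separately and count matching orbitals:
n=3 → 1; n=4 → 2; n=5 → 3; n=6 → 4; n=7 → 5; n=8 → 6.
Orbitals: 1 + 2 + 3 + 4 + 5 + 6 = 21. Including both spin states (ms = ±1/2) gives 2 × 21 = 42 states.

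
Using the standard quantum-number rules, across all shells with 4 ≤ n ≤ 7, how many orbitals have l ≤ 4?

91

Count contributing orbitals for each principal shell:
n=4 → 16; n=5 → 25; n=6 → 25; n=7 → 25.
Total orbitals: 16 + 25 + 25 + 25 = 91.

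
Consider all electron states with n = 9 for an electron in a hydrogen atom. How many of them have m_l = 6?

For n = 9, l ranges over 0 … 8.
Per l-value: l=6 → 1; l=7 → 1; l=8 → 1.
Orbitals: 1 + 1 + 1 = 3. Each orbital carries two spin states, so 3 × 2 = 6 states.

6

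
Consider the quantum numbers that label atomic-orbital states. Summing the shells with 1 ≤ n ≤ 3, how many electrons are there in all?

28

Shell n has n² orbitals: 1²=1 + 2²=4 + 3²=9 = 14 orbitals.
Two spin states per orbital: 2 × 14 = 28 electrons.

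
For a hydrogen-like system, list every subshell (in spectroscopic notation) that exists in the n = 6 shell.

6s, 6p, 6d, 6f, 6g, 6h

For n = 6, l runs from 0 to 5. In spectroscopic notation l = 0,1,2,… ↔ s,p,d,f,g,h,i, so the subshells are 6s, 6p, 6d, 6f, 6g, 6h.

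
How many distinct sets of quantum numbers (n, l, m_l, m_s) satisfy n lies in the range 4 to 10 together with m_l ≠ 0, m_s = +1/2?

322

Treat each shell separately and count matching orbitals:
n=4 → 12; n=5 → 20; n=6 → 30; n=7 → 42; n=8 → 56; n=9 → 72; n=10 → 90.
Orbitals: 12 + 20 + 30 + 42 + 56 + 72 + 90 = 322. With m_s fixed to +1/2 there is one state per orbital, so 322 states.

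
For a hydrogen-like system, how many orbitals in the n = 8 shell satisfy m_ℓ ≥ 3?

Contributions: ℓ=3 → 1; ℓ=4 → 2; ℓ=5 → 3; ℓ=6 → 4; ℓ=7 → 5.
Total orbitals: 1 + 2 + 3 + 4 + 5 = 15.

15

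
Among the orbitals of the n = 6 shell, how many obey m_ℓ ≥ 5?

Per ℓ-value: ℓ=5 → 1.
Total orbitals: 1.

1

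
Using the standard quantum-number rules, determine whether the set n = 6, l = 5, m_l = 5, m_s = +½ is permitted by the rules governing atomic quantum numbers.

n = 6 is a positive integer. l = 5 satisfies 0 ≤ l ≤ n−1 = 5. m_l = 5 lies in the range −l … +l (here −5 … 5). m_s = +1/2 is one of ±1/2.
All four constraints are satisfied.

Valid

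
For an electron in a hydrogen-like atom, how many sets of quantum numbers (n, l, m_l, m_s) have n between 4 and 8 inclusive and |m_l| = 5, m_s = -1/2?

Go shell by shell, enumerating (l, m_l) with |m_l| = 5:
n=6 → 2; n=7 → 4; n=8 → 6.
Orbitals: 2 + 4 + 6 = 12. With m_s fixed to -1/2 there is one state per orbital, so 12 states.

12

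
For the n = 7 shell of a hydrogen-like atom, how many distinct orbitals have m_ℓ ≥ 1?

21

Per ℓ-value: ℓ=1 → 1; ℓ=2 → 2; ℓ=3 → 3; ℓ=4 → 4; ℓ=5 → 5; ℓ=6 → 6.
Total orbitals: 1 + 2 + 3 + 4 + 5 + 6 = 21.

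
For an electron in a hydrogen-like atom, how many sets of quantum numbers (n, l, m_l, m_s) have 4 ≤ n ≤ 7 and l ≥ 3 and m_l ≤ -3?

Go shell by shell, enumerating (l, m_l) with l ≥ 3 and m_l ≤ -3:
n=4 → 1; n=5 → 3; n=6 → 6; n=7 → 10.
Orbitals: 1 + 3 + 6 + 10 = 20. Including both spin states (m_s = ±1/2) gives 2 × 20 = 40 states.

40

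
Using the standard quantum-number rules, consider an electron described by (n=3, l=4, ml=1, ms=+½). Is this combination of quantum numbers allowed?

Not allowed

The orbital quantum number must satisfy 0 ≤ l ≤ n−1. With n = 3 the allowed l values are 0, 1, 2, so l = 4 is out of range.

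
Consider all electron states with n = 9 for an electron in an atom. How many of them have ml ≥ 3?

With n = 9 the allowed l are 0, 1, …, 8.
Orbitals with ml ≥ 3, by l: l=3 → 1; l=4 → 2; l=5 → 3; l=6 → 4; l=7 → 5; l=8 → 6.
Orbitals: 1 + 2 + 3 + 4 + 5 + 6 = 21. Each orbital carries two spin states, so 21 × 2 = 42 states.

42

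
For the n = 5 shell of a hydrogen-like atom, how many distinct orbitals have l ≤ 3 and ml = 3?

1

Go through l = 0, …, 4 (the values permitted for n = 5).
Per l-value: l=3 → 1.
Total orbitals: 1.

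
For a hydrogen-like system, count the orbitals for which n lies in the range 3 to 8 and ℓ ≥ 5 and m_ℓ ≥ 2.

28

Count contributing orbitals for each principal shell:
n=6 → 4; n=7 → 9; n=8 → 15.
Total orbitals: 4 + 9 + 15 = 28.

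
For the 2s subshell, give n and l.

n = 2, l = 0

The leading integer gives n = 2; the letter 's' means l = 0.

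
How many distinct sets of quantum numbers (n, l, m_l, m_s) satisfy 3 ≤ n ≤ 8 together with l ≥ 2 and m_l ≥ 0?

196

Treat each shell separately and count matching orbitals:
n=3 → 3; n=4 → 7; n=5 → 12; n=6 → 18; n=7 → 25; n=8 → 33.
Orbitals: 3 + 7 + 12 + 18 + 25 + 33 = 98. Including both spin states (m_s = ±1/2) gives 2 × 98 = 196 states.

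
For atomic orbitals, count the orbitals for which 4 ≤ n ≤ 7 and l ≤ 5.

113

Per-shell orbital counts meeting the constraint:
n=4 → 16; n=5 → 25; n=6 → 36; n=7 → 36.
Total orbitals: 16 + 25 + 36 + 36 = 113.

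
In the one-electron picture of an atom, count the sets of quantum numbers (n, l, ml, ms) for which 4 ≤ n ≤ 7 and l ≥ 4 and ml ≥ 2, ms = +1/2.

Count contributing orbitals for each principal shell:
n=5 → 3; n=6 → 7; n=7 → 12.
Orbitals: 3 + 7 + 12 = 22. With ms fixed to +1/2 there is one state per orbital, so 22 states.

22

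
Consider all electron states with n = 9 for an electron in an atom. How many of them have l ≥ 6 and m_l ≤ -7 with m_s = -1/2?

3

Orbitals with l ≥ 6 and m_l ≤ -7, by l: l=7 → 1; l=8 → 2.
Orbitals: 1 + 2 = 3. With m_s fixed to a single value there is one state per orbital, giving 3 states.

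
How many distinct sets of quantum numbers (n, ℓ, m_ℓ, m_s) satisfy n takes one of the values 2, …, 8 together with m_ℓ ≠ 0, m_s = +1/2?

168

Per-shell orbital counts meeting the constraint:
n=2 → 2; n=3 → 6; n=4 → 12; n=5 → 20; n=6 → 30; n=7 → 42; n=8 → 56.
Orbitals: 2 + 6 + 12 + 20 + 30 + 42 + 56 = 168. With m_s fixed to +1/2 there is one state per orbital, so 168 states.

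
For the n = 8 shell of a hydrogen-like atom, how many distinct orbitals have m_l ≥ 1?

For n = 8, l ranges over 0 … 7.
The (l, m_l) pairs meeting m_l ≥ 1 give: l=1 → 1; l=2 → 2; l=3 → 3; l=4 → 4; l=5 → 5; l=6 → 6; l=7 → 7.
Total orbitals: 1 + 2 + 3 + 4 + 5 + 6 + 7 = 28.

28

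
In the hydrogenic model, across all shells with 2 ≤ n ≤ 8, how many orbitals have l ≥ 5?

Per-shell orbital counts meeting the constraint:
n=6 → 11; n=7 → 24; n=8 → 39.
Total orbitals: 11 + 24 + 39 = 74.

74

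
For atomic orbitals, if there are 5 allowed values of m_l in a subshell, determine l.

m_l ranges over 2l+1 integers, so 2l+1 = 5 ⇒ l = 2.

l = 2 (d)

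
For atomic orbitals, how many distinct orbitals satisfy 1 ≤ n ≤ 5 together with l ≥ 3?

Count contributing orbitals for each principal shell:
n=4 → 7; n=5 → 16.
Total orbitals: 7 + 16 = 23.

23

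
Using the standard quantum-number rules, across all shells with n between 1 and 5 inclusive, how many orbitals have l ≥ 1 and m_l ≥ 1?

Go shell by shell, enumerating (l, m_l) with l ≥ 1 and m_l ≥ 1:
n=2 → 1; n=3 → 3; n=4 → 6; n=5 → 10.
Total orbitals: 1 + 3 + 6 + 10 = 20.

20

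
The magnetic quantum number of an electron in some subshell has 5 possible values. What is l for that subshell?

l = 2

ml ranges over 2l+1 integers, so 2l+1 = 5 ⇒ l = 2.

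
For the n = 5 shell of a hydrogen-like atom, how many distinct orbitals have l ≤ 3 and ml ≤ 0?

For n = 5, l ranges over 0 … 4.
Orbitals with l ≤ 3 and ml ≤ 0, by l: l=0 → 1; l=1 → 2; l=2 → 3; l=3 → 4.
Total orbitals: 1 + 2 + 3 + 4 = 10.

10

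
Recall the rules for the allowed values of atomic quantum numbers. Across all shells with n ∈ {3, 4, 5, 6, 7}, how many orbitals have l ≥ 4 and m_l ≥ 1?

28

For each n in the range, tally the orbitals obeying l ≥ 4 and m_l ≥ 1:
n=5 → 4; n=6 → 9; n=7 → 15.
Total orbitals: 4 + 9 + 15 = 28.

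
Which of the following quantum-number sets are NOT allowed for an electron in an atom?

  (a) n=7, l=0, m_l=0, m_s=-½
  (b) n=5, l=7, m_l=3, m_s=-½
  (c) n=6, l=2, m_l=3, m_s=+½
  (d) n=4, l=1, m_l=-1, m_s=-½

(b) and (c)

(b) has l = 7 ≥ n = 5, violating 0 ≤ l ≤ n−1.
(c) has |m_l| = 3 > l = 2, violating −l ≤ m_l ≤ l.
The remaining sets (a), (d) satisfy all four rules.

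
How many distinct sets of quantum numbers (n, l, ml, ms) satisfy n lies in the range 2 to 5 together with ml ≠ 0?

80

Count contributing orbitals for each principal shell:
n=2 → 2; n=3 → 6; n=4 → 12; n=5 → 20.
Orbitals: 2 + 6 + 12 + 20 = 40. Including both spin states (ms = ±1/2) gives 2 × 40 = 80 states.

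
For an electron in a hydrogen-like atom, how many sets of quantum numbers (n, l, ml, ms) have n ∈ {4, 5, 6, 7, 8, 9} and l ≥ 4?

350

Work shell by shell — for each n, count the (l, ml) pairs that satisfy l ≥ 4:
n=5 → 9; n=6 → 20; n=7 → 33; n=8 → 48; n=9 → 65.
Orbitals: 9 + 20 + 33 + 48 + 65 = 175. Including both spin states (ms = ±1/2) gives 2 × 175 = 350 states.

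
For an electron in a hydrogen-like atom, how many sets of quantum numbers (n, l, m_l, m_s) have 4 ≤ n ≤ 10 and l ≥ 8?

Go shell by shell, enumerating (l, m_l) with l ≥ 8:
n=9 → 17; n=10 → 36.
Orbitals: 17 + 36 = 53. Including both spin states (m_s = ±1/2) gives 2 × 53 = 106 states.

106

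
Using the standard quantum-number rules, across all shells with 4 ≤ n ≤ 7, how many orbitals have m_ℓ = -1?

Treat each shell separately and count matching orbitals:
n=4 → 3; n=5 → 4; n=6 → 5; n=7 → 6.
Total orbitals: 3 + 4 + 5 + 6 = 18.

18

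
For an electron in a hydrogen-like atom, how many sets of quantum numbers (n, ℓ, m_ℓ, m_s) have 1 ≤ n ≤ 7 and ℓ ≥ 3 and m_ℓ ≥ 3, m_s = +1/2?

Count contributing orbitals for each principal shell:
n=4 → 1; n=5 → 3; n=6 → 6; n=7 → 10.
Orbitals: 1 + 3 + 6 + 10 = 20. With m_s fixed to +1/2 there is one state per orbital, so 20 states.

20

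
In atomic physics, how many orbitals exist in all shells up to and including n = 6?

91

Total orbitals = 1² + 2² + 3² + 4² + 5² + 6² = 91.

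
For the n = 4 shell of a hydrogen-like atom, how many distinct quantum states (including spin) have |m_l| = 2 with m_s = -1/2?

For n = 4, l ranges over 0 … 3.
Per l-value: l=2 → 2; l=3 → 2.
Orbitals: 2 + 2 = 4. With m_s fixed to a single value there is one state per orbital, giving 4 states.

4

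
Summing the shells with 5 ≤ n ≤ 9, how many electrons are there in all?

Shell n has n² orbitals: 5²=25 + 6²=36 + 7²=49 + 8²=64 + 9²=81 = 255 orbitals.
Two spin states per orbital: 2 × 255 = 510 electrons.

510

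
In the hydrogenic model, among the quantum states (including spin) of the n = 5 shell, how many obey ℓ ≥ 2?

42

Go through ℓ = 0, …, 4 (the values permitted for n = 5).
Per ℓ-value: ℓ=2 → 5; ℓ=3 → 7; ℓ=4 → 9.
Orbitals: 5 + 7 + 9 = 21. Each orbital carries two spin states, so 21 × 2 = 42 states.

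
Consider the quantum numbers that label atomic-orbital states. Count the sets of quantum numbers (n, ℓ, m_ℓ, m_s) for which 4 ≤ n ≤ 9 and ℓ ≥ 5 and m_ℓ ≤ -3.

80

Go shell by shell, enumerating (ℓ, m_ℓ) with ℓ ≥ 5 and m_ℓ ≤ -3:
n=6 → 3; n=7 → 7; n=8 → 12; n=9 → 18.
Orbitals: 3 + 7 + 12 + 18 = 40. Including both spin states (m_s = ±1/2) gives 2 × 40 = 80 states.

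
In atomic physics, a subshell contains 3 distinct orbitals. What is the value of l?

2l+1 = 3 gives l = 1.

l = 1 (p)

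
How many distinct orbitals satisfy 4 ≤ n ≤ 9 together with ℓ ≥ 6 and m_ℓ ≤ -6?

10

Treat each shell separately and count matching orbitals:
n=7 → 1; n=8 → 3; n=9 → 6.
Total orbitals: 1 + 3 + 6 = 10.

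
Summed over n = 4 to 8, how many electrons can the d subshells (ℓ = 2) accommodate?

50

A d subshell (ℓ = 2) exists for every n ≥ 3, so shells n = 4, 5, 6, 7, 8 each contribute one — 5 subshells.
Since each d subshell holds 2(2·2+1) = 10 electrons, the total is 5 × 10 = 50.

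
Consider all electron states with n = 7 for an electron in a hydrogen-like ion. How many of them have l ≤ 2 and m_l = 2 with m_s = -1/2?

Orbitals with l ≤ 2 and m_l = 2, by l: l=2 → 1.
Orbitals: 1. With m_s fixed to a single value there is one state per orbital, giving 1 state.

1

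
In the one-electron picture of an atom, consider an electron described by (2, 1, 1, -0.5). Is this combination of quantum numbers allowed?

n = 2 is a positive integer. l = 1 satisfies 0 ≤ l ≤ n−1 = 1. m_l = 1 lies in the range −l … +l (here −1 … 1). m_s = -1/2 is one of ±1/2.
All four constraints are satisfied.

Allowed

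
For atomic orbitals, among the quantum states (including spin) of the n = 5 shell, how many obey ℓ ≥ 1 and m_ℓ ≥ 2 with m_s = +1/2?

The n = 5 shell has ℓ = 0 through 4; check each.
Orbitals with ℓ ≥ 1 and m_ℓ ≥ 2, by ℓ: ℓ=2 → 1; ℓ=3 → 2; ℓ=4 → 3.
Orbitals: 1 + 2 + 3 = 6. With m_s fixed to a single value there is one state per orbital, giving 6 states.

6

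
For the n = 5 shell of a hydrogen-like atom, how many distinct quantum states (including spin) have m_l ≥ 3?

The n = 5 shell has l = 0 through 4; check each.
Contributions: l=3 → 1; l=4 → 2.
Orbitals: 1 + 2 = 3. Each orbital carries two spin states, so 3 × 2 = 6 states.

6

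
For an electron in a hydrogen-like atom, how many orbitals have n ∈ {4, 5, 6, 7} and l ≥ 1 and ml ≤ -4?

10

Treat each shell separately and count matching orbitals:
n=5 → 1; n=6 → 3; n=7 → 6.
Total orbitals: 1 + 3 + 6 = 10.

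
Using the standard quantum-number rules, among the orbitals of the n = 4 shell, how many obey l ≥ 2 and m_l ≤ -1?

5

For n = 4, l ranges over 0 … 3.
Per l-value: l=2 → 2; l=3 → 3.
Total orbitals: 2 + 3 = 5.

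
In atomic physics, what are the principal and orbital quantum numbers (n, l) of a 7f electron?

The leading integer gives n = 7; the letter 'f' means l = 3.

n = 7, l = 3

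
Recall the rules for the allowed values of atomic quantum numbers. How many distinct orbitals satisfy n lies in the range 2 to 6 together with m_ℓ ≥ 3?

10

Go shell by shell, enumerating (ℓ, m_ℓ) with m_ℓ ≥ 3:
n=4 → 1; n=5 → 3; n=6 → 6.
Total orbitals: 1 + 3 + 6 = 10.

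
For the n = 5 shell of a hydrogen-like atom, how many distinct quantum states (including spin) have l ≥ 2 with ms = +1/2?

21

Orbitals with l ≥ 2, by l: l=2 → 5; l=3 → 7; l=4 → 9.
Orbitals: 5 + 7 + 9 = 21. With ms fixed to a single value there is one state per orbital, giving 21 states.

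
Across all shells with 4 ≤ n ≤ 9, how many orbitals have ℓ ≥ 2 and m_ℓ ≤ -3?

56

Treat each shell separately and count matching orbitals:
n=4 → 1; n=5 → 3; n=6 → 6; n=7 → 10; n=8 → 15; n=9 → 21.
Total orbitals: 1 + 3 + 6 + 10 + 15 + 21 = 56.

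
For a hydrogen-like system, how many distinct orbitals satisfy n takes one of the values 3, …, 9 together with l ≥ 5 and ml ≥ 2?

Work shell by shell — for each n, count the (l, ml) pairs that satisfy l ≥ 5 and ml ≥ 2:
n=6 → 4; n=7 → 9; n=8 → 15; n=9 → 22.
Total orbitals: 4 + 9 + 15 + 22 = 50.

50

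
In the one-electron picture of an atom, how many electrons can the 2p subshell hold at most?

6

A subshell with l = 1 has 2l+1 = 3 orbitals, each holding 2 electrons (spin ±1/2), so 3 × 2 = 6.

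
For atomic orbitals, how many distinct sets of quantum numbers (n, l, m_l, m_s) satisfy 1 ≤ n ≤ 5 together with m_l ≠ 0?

Count contributing orbitals for each principal shell:
n=2 → 2; n=3 → 6; n=4 → 12; n=5 → 20.
Orbitals: 2 + 6 + 12 + 20 = 40. Including both spin states (m_s = ±1/2) gives 2 × 40 = 80 states.

80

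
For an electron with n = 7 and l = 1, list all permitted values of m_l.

m_l takes every integer from −l to +l. With l = 1 that gives the 3 values -1, 0, 1.

-1, 0, 1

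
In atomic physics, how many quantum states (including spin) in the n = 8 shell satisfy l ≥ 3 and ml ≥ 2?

40

With n = 8 the allowed l are 0, 1, …, 7.
Per l-value: l=3 → 2; l=4 → 3; l=5 → 4; l=6 → 5; l=7 → 6.
Orbitals: 2 + 3 + 4 + 5 + 6 = 20. Each orbital carries two spin states, so 20 × 2 = 40 states.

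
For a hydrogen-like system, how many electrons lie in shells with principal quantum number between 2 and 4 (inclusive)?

58

Shell n has n² orbitals: 2²=4 + 3²=9 + 4²=16 = 29 orbitals.
Two spin states per orbital: 2 × 29 = 58 electrons.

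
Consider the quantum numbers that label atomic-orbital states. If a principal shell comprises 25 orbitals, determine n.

n² = 25 ⇒ n = 5.

n = 5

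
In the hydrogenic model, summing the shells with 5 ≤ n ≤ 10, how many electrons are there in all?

710

Shell n has n² orbitals: 5²=25 + 6²=36 + 7²=49 + 8²=64 + 9²=81 + 10²=100 = 355 orbitals.
Two spin states per orbital: 2 × 355 = 710 electrons.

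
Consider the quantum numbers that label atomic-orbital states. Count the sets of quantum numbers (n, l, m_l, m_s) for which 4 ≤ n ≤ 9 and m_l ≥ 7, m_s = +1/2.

Go shell by shell, enumerating (l, m_l) with m_l ≥ 7:
n=8 → 1; n=9 → 3.
Orbitals: 1 + 3 = 4. With m_s fixed to +1/2 there is one state per orbital, so 4 states.

4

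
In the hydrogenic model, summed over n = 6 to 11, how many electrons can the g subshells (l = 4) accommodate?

A g subshell (l = 4) exists for every n ≥ 5, so shells n = 6, 7, 8, 9, 10, 11 each contribute one — 6 subshells.
Since each g subshell holds 2(2·4+1) = 18 electrons, the total is 6 × 18 = 108.

108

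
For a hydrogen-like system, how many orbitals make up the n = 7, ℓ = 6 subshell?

A subshell has 2ℓ+1 orbitals; with ℓ = 6, that's 13.

13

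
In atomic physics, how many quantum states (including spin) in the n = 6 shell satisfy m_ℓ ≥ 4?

6

Go through ℓ = 0, …, 5 (the values permitted for n = 6).
Per ℓ-value: ℓ=4 → 1; ℓ=5 → 2.
Orbitals: 1 + 2 = 3. Each orbital carries two spin states, so 3 × 2 = 6 states.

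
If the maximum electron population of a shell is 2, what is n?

n = 1

2n² = 2 ⇒ n² = 1 ⇒ n = 1.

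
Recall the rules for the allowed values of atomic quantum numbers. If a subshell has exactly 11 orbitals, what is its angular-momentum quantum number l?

2l+1 = 11 gives l = 5.

l = 5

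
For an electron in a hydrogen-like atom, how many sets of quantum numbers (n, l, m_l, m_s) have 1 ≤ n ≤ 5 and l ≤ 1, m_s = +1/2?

17

Work shell by shell — for each n, count the (l, m_l) pairs that satisfy l ≤ 1:
n=1 → 1; n=2 → 4; n=3 → 4; n=4 → 4; n=5 → 4.
Orbitals: 1 + 4 + 4 + 4 + 4 = 17. With m_s fixed to +1/2 there is one state per orbital, so 17 states.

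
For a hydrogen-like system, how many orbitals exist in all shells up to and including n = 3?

Total orbitals = 1² + 2² + 3² = 14.

14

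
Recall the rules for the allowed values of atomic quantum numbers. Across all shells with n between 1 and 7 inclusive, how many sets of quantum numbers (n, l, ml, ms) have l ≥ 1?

266

For each n in the range, tally the orbitals obeying l ≥ 1:
n=2 → 3; n=3 → 8; n=4 → 15; n=5 → 24; n=6 → 35; n=7 → 48.
Orbitals: 3 + 8 + 15 + 24 + 35 + 48 = 133. Including both spin states (ms = ±1/2) gives 2 × 133 = 266 states.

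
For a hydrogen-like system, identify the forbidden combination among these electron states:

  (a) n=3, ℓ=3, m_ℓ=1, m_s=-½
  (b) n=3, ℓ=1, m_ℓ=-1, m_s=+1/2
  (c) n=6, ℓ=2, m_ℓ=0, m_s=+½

(a)

(a) has ℓ = 3 ≥ n = 3, violating 0 ≤ ℓ ≤ n−1.
The remaining sets (b), (c) satisfy all four rules.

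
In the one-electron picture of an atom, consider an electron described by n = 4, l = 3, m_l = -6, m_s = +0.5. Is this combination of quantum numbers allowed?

The magnetic quantum number must satisfy −l ≤ m_l ≤ l. With l = 3, m_l can only be -3, -2, -1, 0, 1, 2, 3, so m_l = -6 is forbidden.

No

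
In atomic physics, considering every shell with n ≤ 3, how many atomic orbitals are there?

14

Total orbitals = 1² + 2² + 3² = 14.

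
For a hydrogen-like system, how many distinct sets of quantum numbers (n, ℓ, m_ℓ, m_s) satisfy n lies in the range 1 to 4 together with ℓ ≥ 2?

Go shell by shell, enumerating (ℓ, m_ℓ) with ℓ ≥ 2:
n=3 → 5; n=4 → 12.
Orbitals: 5 + 12 = 17. Including both spin states (m_s = ±1/2) gives 2 × 17 = 34 states.

34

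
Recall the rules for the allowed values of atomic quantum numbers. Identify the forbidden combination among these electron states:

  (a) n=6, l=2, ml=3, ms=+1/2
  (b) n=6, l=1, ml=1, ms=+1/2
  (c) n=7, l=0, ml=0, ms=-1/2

(a) has |ml| = 3 > l = 2, violating −l ≤ ml ≤ l.
The remaining sets (b), (c) satisfy all four rules.

(a)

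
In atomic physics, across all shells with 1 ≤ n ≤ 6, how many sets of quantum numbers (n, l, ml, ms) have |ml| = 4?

Go shell by shell, enumerating (l, ml) with |ml| = 4:
n=5 → 2; n=6 → 4.
Orbitals: 2 + 4 = 6. Including both spin states (ms = ±1/2) gives 2 × 6 = 12 states.

12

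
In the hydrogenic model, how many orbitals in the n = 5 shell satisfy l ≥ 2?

21

The n = 5 shell has l = 0 through 4; check each.
Per l-value: l=2 → 5; l=3 → 7; l=4 → 9.
Total orbitals: 5 + 7 + 9 = 21.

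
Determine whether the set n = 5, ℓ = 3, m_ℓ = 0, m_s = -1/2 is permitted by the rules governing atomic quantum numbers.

Valid

n = 5 is a positive integer. ℓ = 3 satisfies 0 ≤ ℓ ≤ n−1 = 4. m_ℓ = 0 lies in the range −ℓ … +ℓ (here −3 … 3). m_s = -1/2 is one of ±1/2.
All four constraints are satisfied.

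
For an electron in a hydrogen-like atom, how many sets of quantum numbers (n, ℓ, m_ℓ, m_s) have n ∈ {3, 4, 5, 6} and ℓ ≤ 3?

114

Work shell by shell — for each n, count the (ℓ, m_ℓ) pairs that satisfy ℓ ≤ 3:
n=3 → 9; n=4 → 16; n=5 → 16; n=6 → 16.
Orbitals: 9 + 16 + 16 + 16 = 57. Including both spin states (m_s = ±1/2) gives 2 × 57 = 114 states.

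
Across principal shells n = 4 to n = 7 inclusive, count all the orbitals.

126

Shell n has n² orbitals: 4²=16 + 5²=25 + 6²=36 + 7²=49 = 126 orbitals.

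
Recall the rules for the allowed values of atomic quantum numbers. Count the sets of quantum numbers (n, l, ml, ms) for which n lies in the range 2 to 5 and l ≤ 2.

Work shell by shell — for each n, count the (l, ml) pairs that satisfy l ≤ 2:
n=2 → 4; n=3 → 9; n=4 → 9; n=5 → 9.
Orbitals: 4 + 9 + 9 + 9 = 31. Including both spin states (ms = ±1/2) gives 2 × 31 = 62 states.

62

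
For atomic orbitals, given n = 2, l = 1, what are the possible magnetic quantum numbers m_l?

-1, 0, 1

m_l takes every integer from −l to +l. With l = 1 that gives the 3 values -1, 0, 1.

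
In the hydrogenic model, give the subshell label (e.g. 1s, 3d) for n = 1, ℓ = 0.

ℓ = 0 corresponds to the letter 's', so the subshell is 1s.

1s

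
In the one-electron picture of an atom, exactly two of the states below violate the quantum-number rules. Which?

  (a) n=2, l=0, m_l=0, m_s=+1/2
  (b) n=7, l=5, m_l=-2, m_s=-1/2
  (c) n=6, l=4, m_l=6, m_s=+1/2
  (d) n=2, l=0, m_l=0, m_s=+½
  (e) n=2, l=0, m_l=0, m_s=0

(c) has |m_l| = 6 > l = 4, violating −l ≤ m_l ≤ l.
(e) has m_s = 0, but an electron's spin must be ±1/2.
The remaining sets (a), (b), (d) satisfy all four rules.

(c) and (e)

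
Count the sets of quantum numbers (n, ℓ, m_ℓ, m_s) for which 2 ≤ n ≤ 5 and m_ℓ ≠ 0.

80

Treat each shell separately and count matching orbitals:
n=2 → 2; n=3 → 6; n=4 → 12; n=5 → 20.
Orbitals: 2 + 6 + 12 + 20 = 40. Including both spin states (m_s = ±1/2) gives 2 × 40 = 80 states.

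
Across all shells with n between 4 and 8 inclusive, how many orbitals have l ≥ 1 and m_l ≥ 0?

105

Go shell by shell, enumerating (l, m_l) with l ≥ 1 and m_l ≥ 0:
n=4 → 9; n=5 → 14; n=6 → 20; n=7 → 27; n=8 → 35.
Total orbitals: 9 + 14 + 20 + 27 + 35 = 105.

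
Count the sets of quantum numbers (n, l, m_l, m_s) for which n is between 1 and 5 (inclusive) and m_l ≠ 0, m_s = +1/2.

Work shell by shell — for each n, count the (l, m_l) pairs that satisfy m_l ≠ 0:
n=2 → 2; n=3 → 6; n=4 → 12; n=5 → 20.
Orbitals: 2 + 6 + 12 + 20 = 40. With m_s fixed to +1/2 there is one state per orbital, so 40 states.

40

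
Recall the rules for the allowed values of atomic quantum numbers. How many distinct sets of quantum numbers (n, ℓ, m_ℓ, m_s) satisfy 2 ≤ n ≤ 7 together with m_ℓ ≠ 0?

224

Treat each shell separately and count matching orbitals:
n=2 → 2; n=3 → 6; n=4 → 12; n=5 → 20; n=6 → 30; n=7 → 42.
Orbitals: 2 + 6 + 12 + 20 + 30 + 42 = 112. Including both spin states (m_s = ±1/2) gives 2 × 112 = 224 states.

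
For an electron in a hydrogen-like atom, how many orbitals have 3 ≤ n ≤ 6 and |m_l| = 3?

Go shell by shell, enumerating (l, m_l) with |m_l| = 3:
n=4 → 2; n=5 → 4; n=6 → 6.
Total orbitals: 2 + 4 + 6 = 12.

12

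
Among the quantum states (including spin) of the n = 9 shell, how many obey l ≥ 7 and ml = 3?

With n = 9 the allowed l are 0, 1, …, 8.
Per l-value: l=7 → 1; l=8 → 1.
Orbitals: 1 + 1 = 2. Each orbital carries two spin states, so 2 × 2 = 4 states.

4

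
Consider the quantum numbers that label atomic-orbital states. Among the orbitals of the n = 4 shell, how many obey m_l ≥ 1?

With n = 4 the allowed l are 0, 1, …, 3.
Orbitals with m_l ≥ 1, by l: l=1 → 1; l=2 → 2; l=3 → 3.
Total orbitals: 1 + 2 + 3 = 6.

6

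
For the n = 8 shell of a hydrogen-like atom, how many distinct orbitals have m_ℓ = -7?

The n = 8 shell has ℓ = 0 through 7; check each.
Contributions: ℓ=7 → 1.
Total orbitals: 1.

1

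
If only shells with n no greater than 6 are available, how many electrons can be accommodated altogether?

182

Total orbitals = 1² + 2² + 3² + 4² + 5² + 6² = 91. Doubling for spin gives 182 electrons.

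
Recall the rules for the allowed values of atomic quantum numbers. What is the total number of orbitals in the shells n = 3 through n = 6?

Shell n has n² orbitals: 3²=9 + 4²=16 + 5²=25 + 6²=36 = 86 orbitals.

86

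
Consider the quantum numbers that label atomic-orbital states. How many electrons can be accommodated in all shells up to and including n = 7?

Total orbitals = 1² + 2² + 3² + 4² + 5² + 6² + 7² = 140. Doubling for spin gives 280 electrons.

280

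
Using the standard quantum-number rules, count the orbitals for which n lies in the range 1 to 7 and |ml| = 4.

12

Treat each shell separately and count matching orbitals:
n=5 → 2; n=6 → 4; n=7 → 6.
Total orbitals: 2 + 4 + 6 = 12.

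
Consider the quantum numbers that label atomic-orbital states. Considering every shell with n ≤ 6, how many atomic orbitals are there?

91

Total orbitals = 1² + 2² + 3² + 4² + 5² + 6² = 91.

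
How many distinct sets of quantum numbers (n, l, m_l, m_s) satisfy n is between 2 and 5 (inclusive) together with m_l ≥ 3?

8

Work shell by shell — for each n, count the (l, m_l) pairs that satisfy m_l ≥ 3:
n=4 → 1; n=5 → 3.
Orbitals: 1 + 3 = 4. Including both spin states (m_s = ±1/2) gives 2 × 4 = 8 states.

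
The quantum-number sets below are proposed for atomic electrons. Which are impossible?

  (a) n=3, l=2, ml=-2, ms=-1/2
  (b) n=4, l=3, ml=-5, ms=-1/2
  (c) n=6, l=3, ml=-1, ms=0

(b) has |ml| = 5 > l = 3, violating −l ≤ ml ≤ l.
(c) has ms = 0, but an electron's spin must be ±1/2.
The remaining set (a) satisfies all four rules.

(b) and (c)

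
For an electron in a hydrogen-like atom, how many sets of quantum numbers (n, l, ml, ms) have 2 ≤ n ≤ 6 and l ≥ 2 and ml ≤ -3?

20

Work shell by shell — for each n, count the (l, ml) pairs that satisfy l ≥ 2 and ml ≤ -3:
n=4 → 1; n=5 → 3; n=6 → 6.
Orbitals: 1 + 3 + 6 = 10. Including both spin states (ms = ±1/2) gives 2 × 10 = 20 states.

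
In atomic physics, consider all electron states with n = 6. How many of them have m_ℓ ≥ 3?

Orbitals with m_ℓ ≥ 3, by ℓ: ℓ=3 → 1; ℓ=4 → 2; ℓ=5 → 3.
Orbitals: 1 + 2 + 3 = 6. Each orbital carries two spin states, so 6 × 2 = 12 states.

12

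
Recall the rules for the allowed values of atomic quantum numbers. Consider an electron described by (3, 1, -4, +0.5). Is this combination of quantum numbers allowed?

The magnetic quantum number must satisfy −ℓ ≤ m_ℓ ≤ ℓ. With ℓ = 1, m_ℓ can only be -1, 0, 1, so m_ℓ = -4 is forbidden.

No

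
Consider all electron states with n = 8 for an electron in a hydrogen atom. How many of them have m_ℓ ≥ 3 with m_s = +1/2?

15

Go through ℓ = 0, …, 7 (the values permitted for n = 8).
The (ℓ, m_ℓ) pairs meeting m_ℓ ≥ 3 give: ℓ=3 → 1; ℓ=4 → 2; ℓ=5 → 3; ℓ=6 → 4; ℓ=7 → 5.
Orbitals: 1 + 2 + 3 + 4 + 5 = 15. With m_s fixed to a single value there is one state per orbital, giving 15 states.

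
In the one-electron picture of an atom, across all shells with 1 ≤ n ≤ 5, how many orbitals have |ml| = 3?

6

Go shell by shell, enumerating (l, ml) with |ml| = 3:
n=4 → 2; n=5 → 4.
Total orbitals: 2 + 4 = 6.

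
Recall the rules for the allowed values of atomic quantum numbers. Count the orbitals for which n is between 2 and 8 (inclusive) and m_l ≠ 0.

For each n in the range, tally the orbitals obeying m_l ≠ 0:
n=2 → 2; n=3 → 6; n=4 → 12; n=5 → 20; n=6 → 30; n=7 → 42; n=8 → 56.
Total orbitals: 2 + 6 + 12 + 20 + 30 + 42 + 56 = 168.

168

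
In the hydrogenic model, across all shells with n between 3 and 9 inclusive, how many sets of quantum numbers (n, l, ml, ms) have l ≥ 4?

350

Treat each shell separately and count matching orbitals:
n=5 → 9; n=6 → 20; n=7 → 33; n=8 → 48; n=9 → 65.
Orbitals: 9 + 20 + 33 + 48 + 65 = 175. Including both spin states (ms = ±1/2) gives 2 × 175 = 350 states.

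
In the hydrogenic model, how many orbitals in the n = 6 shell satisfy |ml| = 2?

8

Orbitals with |ml| = 2, by l: l=2 → 2; l=3 → 2; l=4 → 2; l=5 → 2.
Total orbitals: 2 + 2 + 2 + 2 = 8.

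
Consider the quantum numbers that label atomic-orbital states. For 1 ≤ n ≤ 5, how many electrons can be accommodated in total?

110

Total orbitals = 1² + 2² + 3² + 4² + 5² = 55. Doubling for spin gives 110 electrons.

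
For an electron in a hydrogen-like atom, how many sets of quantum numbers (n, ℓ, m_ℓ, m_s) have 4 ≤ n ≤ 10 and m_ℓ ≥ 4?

Go shell by shell, enumerating (ℓ, m_ℓ) with m_ℓ ≥ 4:
n=5 → 1; n=6 → 3; n=7 → 6; n=8 → 10; n=9 → 15; n=10 → 21.
Orbitals: 1 + 3 + 6 + 10 + 15 + 21 = 56. Including both spin states (m_s = ±1/2) gives 2 × 56 = 112 states.

112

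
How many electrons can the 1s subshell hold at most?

2

A subshell with ℓ = 0 has 2ℓ+1 = 1 orbital, each holding 2 electrons (spin ±1/2), so 1 × 2 = 2.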